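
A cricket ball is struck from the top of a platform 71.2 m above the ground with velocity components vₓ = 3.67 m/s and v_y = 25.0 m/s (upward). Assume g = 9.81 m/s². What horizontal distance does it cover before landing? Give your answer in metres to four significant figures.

With up positive and y = 0 at the ground: y(t) = 71.2 + (25.00) t − 4.905 t². Setting y = 0 and taking the positive root: t = [25.00 + √(25.00² + 2·9.81·71.2)] / 9.81 = (25.00 + 44.97) / 9.81 = 7.132 s.
Horizontal distance: R = vₓ t = 3.670 × 7.132 = 26.17 m.

26.17 m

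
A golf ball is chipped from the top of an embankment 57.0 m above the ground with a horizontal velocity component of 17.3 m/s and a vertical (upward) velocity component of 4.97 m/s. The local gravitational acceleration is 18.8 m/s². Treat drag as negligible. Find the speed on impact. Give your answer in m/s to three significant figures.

Vertical motion (up positive, ground at y = 0): 9.400 t² − (4.970) t − 57.0 = 0, so t = (4.970 + √(4.970² + 2·18.8·57.0)) / 18.8 = (4.970 + 46.56) / 18.8 = 2.741 s.
Vertical velocity at impact: v_y = v_y0 − g t = 4.970 − 18.8 × 2.741 = −46.56 m/s.
Speed: |v| = √(vₓ² + v_y²) = √(17.30² + 46.56²) = 49.67 m/s.

49.7 m/s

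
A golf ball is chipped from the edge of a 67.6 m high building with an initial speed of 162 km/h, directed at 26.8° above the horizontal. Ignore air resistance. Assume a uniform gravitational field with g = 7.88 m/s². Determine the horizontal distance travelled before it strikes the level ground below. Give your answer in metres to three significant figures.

299 m

Convert: 162 km/h = 162/3.6 = 45.00 m/s.
Resolve: vₓ = 45.00 cos 26.8° = 40.17 m/s and v_y0 = 45.00 sin 26.8° = 20.29 m/s.
Vertical motion (up positive, ground at y = 0): 3.940 t² − (20.29) t − 67.6 = 0, so t = (20.29 + √(20.29² + 2·7.88·67.6)) / 7.88 = (20.29 + 38.43) / 7.88 = 7.452 s.
Horizontal distance: R = vₓ t = 40.17 × 7.452 = 299.3 m.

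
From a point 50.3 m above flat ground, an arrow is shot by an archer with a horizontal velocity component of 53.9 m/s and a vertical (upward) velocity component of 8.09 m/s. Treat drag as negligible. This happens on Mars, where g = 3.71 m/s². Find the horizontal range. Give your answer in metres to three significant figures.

422 m

With up positive and y = 0 at the ground: y(t) = 50.3 + (8.090) t − 1.855 t². Setting y = 0 and taking the positive root: t = [8.090 + √(8.090² + 2·3.71·50.3)] / 3.71 = (8.090 + 20.94) / 3.71 = 7.826 s.
Horizontal distance: R = vₓ t = 53.90 × 7.826 = 421.8 m.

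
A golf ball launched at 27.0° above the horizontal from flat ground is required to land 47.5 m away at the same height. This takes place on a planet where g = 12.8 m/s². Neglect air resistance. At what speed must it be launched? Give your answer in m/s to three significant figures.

On level ground R = v₀² sin 2θ / g ⇒ v₀ = √(gR / sin 2θ).
v₀ = √(12.8 × 47.5 / sin 54.00°) = √(608.0 / 0.8090) = √751.53 = 27.41 m/s.

27.4 m/s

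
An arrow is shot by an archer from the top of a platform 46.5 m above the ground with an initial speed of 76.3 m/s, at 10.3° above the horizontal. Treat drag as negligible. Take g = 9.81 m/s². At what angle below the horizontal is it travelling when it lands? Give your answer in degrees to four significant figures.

Resolve: vₓ = 76.30 cos 10.3° = 75.07 m/s and v_y0 = 76.30 sin 10.3° = 13.64 m/s.
Vertical motion (up positive, ground at y = 0): 4.905 t² − (13.64) t − 46.5 = 0, so t = (13.64 + √(13.64² + 2·9.81·46.5)) / 9.81 = (13.64 + 33.14) / 9.81 = 4.769 s.
At impact: v_y = v_y0 − g t = −33.14 m/s; vₓ = 75.07 m/s.
Angle below horizontal: arctan(|v_y|/vₓ) = arctan(33.14/75.07) = 23.82°.

23.82°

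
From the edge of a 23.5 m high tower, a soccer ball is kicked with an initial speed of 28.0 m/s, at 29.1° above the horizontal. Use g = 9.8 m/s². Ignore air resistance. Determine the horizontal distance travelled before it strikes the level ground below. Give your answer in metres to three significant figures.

97.4 m

Horizontal component vₓ = 28.00 cos 29.1° = 24.47 m/s; vertical v_y0 = 28.00 sin 29.1° = 13.62 m/s.
With up positive and y = 0 at the ground: y(t) = 23.5 + (13.62) t − 4.900 t². Setting y = 0 and taking the positive root: t = [13.62 + √(13.62² + 2·9.80·23.5)] / 9.80 = (13.62 + 25.42) / 9.80 = 3.983 s.
Horizontal distance: R = vₓ t = 24.47 × 3.983 = 97.45 m.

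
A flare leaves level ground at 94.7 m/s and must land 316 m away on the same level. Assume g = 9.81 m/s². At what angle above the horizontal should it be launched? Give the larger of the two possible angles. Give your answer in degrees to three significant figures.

Level-ground range R = v₀² sin(2θ)/g ⇒ sin(2θ) = gR/v₀² = 9.81 × 316 / 94.7² = 0.3457.
2θ = 20.22° or 180° − 20.22° = 159.8°, so θ = 10.11° or 79.89°.
The larger angle is 79.89°.

79.9°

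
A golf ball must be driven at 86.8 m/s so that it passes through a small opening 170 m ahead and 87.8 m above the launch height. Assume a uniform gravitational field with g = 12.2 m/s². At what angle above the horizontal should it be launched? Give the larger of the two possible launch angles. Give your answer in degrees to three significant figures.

Trajectory: y = x tanθ − g x² (1 + tan²θ)/(2v₀²). With x = 170, y = 87.8, v₀ = 86.8, g = 12.2:
23.40 tan²θ − 170 tanθ + (111.2) = 0.
tanθ = [170 ± √(170² − 4 × 23.40 × (111.2))] / (2 × 23.40) = (170 ± 136.0) / 46.80, giving tanθ = 0.7268 or 6.539.
θ = 36.01° or 81.30°; the larger is 81.30°.

81.3°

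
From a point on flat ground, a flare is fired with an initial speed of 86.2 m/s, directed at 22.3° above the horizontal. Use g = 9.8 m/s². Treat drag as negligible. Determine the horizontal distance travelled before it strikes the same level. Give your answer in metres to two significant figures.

530 m

Horizontal component vₓ = 86.20 cos 22.3° = 79.75 m/s; vertical v_y0 = 86.20 sin 22.3° = 32.71 m/s.
Time aloft: T = 2 v_y0 / g = 2 × 32.71 / 9.80 = 6.675 s.
Range: R = vₓ T = 79.75 × 6.675 = 532.4 m.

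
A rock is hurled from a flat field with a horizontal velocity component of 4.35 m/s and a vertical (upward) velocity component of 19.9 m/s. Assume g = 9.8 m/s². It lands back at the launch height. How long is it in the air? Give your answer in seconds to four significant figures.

Landing at launch height ⇒ T = 2 v_y0 / g = 2 × 19.90 / 9.80 = 4.061 s.

4.061 s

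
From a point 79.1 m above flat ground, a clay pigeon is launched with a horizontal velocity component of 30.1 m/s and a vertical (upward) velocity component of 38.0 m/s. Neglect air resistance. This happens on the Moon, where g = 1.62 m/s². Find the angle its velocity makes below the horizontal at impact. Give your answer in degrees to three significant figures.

Vertical motion (up positive, ground at y = 0): 0.8100 t² − (38.00) t − 79.1 = 0, so t = (38.00 + √(38.00² + 2·1.62·79.1)) / 1.62 = (38.00 + 41.23) / 1.62 = 48.91 s.
At impact: v_y = v_y0 − g t = −41.23 m/s; vₓ = 30.10 m/s.
Angle below horizontal: arctan(|v_y|/vₓ) = arctan(41.23/30.10) = 53.87°.

53.9°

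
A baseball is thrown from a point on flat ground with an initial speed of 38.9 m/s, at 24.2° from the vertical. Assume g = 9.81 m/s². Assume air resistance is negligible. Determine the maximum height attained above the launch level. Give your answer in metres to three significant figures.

Components: vₓ = 38.90 sin 24.2° = 15.95 m/s, v_y0 = 38.90 cos 24.2° = 35.48 m/s.
At the apex v_y = 0, so H = v_y0²/(2g) = 35.48²/19.62 = 64.17 m.

64.2 m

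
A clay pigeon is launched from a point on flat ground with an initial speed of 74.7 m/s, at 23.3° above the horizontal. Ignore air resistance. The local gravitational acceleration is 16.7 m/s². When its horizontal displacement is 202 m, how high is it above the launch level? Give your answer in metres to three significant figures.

Resolve: vₓ = 74.70 cos 23.3° = 68.61 m/s and v_y0 = 74.70 sin 23.3° = 29.55 m/s.
x = vₓ t ⇒ t = 202/68.61 = 2.944 s.
Height: y = v_y0 t − ½ g t² = 29.55 × 2.944 − 8.350 × 2.944² = 86.99 − 72.38 = 14.61 m.

14.6 m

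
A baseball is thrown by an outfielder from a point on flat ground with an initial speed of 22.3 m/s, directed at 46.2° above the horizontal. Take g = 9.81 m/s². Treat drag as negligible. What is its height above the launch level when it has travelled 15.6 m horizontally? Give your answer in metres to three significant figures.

Horizontal component vₓ = 22.30 cos 46.2° = 15.43 m/s; vertical v_y0 = 22.30 sin 46.2° = 16.10 m/s.
At x = 15.6 m, t = x/vₓ = 15.6/15.43 = 1.011 s.
Height: y = v_y0 t − ½ g t² = 16.10 × 1.011 − 4.905 × 1.011² = 16.27 − 5.011 = 11.26 m.

11.3 m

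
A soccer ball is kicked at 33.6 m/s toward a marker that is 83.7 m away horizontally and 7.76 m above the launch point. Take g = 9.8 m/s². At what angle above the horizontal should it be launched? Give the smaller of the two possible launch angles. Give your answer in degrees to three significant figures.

Trajectory: y = x tanθ − g x² (1 + tan²θ)/(2v₀²). With x = 83.7, y = 7.76, v₀ = 33.6, g = 9.80:
30.41 tan²θ − 83.7 tanθ + (38.17) = 0.
tanθ = [83.7 ± √(83.7² − 4 × 30.41 × (38.17))] / (2 × 30.41) = (83.7 ± 48.62) / 60.81, giving tanθ = 0.5769 or 2.176.
θ = 29.98° or 65.32°; the smaller is 29.98°.

30.0°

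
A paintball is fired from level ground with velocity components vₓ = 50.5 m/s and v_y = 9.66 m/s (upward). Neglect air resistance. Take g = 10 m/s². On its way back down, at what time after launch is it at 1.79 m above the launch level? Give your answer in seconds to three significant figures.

1.72 s

Require v_y0 t − ½ g t² = 1.79, i.e. 5.000 t² − 9.660 t + 1.79 = 0.
t = [9.660 ± √(9.660² − 2·10.0·1.79)] / 10.0 = (9.660 ± 7.584) / 10.0, so t = 0.2076 s or t = 1.724 s.
The descending-branch root is 1.724 s.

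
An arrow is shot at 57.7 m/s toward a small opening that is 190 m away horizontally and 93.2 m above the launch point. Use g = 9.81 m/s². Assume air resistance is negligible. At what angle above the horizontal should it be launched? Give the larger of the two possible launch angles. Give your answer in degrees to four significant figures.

Trajectory: y = x tanθ − g x² (1 + tan²θ)/(2v₀²). With x = 190, y = 93.2, v₀ = 57.7, g = 9.81:
53.19 tan²θ − 190 tanθ + (146.4) = 0.
tanθ = [190 ± √(190² − 4 × 53.19 × (146.4))] / (2 × 53.19) = (190 ± 70.41) / 106.4, giving tanθ = 1.124 or 2.448.
θ = 48.35° or 67.78°; the larger is 67.78°.

67.78°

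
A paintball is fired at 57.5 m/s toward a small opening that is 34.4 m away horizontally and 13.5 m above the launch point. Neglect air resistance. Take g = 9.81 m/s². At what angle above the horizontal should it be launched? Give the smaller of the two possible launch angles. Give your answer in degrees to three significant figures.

Trajectory: y = x tanθ − g x² (1 + tan²θ)/(2v₀²). With x = 34.4, y = 13.5, v₀ = 57.5, g = 9.81:
1.756 tan²θ − 34.4 tanθ + (15.26) = 0.
tanθ = [34.4 ± √(34.4² − 4 × 1.756 × (15.26))] / (2 × 1.756) = (34.4 ± 32.81) / 3.511, giving tanθ = 0.4540 or 19.14.
θ = 24.42° or 87.01°; the smaller is 24.42°.

24.4°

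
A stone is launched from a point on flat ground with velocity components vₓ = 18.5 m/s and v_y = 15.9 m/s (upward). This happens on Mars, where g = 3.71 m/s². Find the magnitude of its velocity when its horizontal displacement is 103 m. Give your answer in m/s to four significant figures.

Time to reach x = 103 m: t = x/vₓ = 103/18.50 = 5.568 s.
Vertical velocity there: v_y = v_y0 − g t = 15.90 − 3.71 × 5.568 = −4.756 m/s.
Speed: √(vₓ² + v_y²) = √(18.50² + 4.756²) = 19.10 m/s.

19.10 m/s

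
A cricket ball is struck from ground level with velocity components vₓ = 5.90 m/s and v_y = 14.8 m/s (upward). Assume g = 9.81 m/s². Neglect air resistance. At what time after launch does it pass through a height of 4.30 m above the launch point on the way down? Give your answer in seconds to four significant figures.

Set y = v_y0 t − ½ g t² = 4.30: 4.905 t² − 14.80 t + 4.30 = 0.
t = [14.80 ± √(14.80² − 2·9.81·4.30)] / 9.81 = (14.80 ± 11.60) / 9.81, so t = 0.3257 s or t = 2.692 s.
The descending-branch root is 2.692 s.

2.692 s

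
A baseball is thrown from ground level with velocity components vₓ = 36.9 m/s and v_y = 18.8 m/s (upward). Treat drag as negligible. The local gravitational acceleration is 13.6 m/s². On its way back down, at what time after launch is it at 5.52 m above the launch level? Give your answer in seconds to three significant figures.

Height y(t) = 18.80 t − 6.800 t² = 5.52 gives 6.800 t² − 18.80 t + 5.52 = 0.
t = [18.80 ± √(18.80² − 2·13.6·5.52)] / 13.6 = (18.80 ± 14.26) / 13.6, so t = 0.3340 s or t = 2.431 s.
The descending-branch root is 2.431 s.

2.43 s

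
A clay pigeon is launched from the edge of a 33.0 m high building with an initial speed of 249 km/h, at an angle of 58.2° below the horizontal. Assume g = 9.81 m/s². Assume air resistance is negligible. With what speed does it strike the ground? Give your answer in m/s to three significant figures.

Convert: 249 km/h = 249/3.6 = 69.17 m/s.
Components: vₓ = 69.17 cos 58.2° = 36.45 m/s, v_y0 = −58.78 m/s (downward).
With up positive and y = 0 at the ground: y(t) = 33.0 + (−58.78) t − 4.905 t². Setting y = 0 and taking the positive root: t = [−58.78 + √(58.78² + 2·9.81·33.0)] / 9.81 = (−58.78 + 64.06) / 9.81 = 0.5373 s.
Vertical velocity at impact: v_y = v_y0 − g t = −58.78 − 9.81 × 0.5373 = −64.06 m/s.
Speed: |v| = √(vₓ² + v_y²) = √(36.45² + 64.06²) = 73.70 m/s.

73.7 m/s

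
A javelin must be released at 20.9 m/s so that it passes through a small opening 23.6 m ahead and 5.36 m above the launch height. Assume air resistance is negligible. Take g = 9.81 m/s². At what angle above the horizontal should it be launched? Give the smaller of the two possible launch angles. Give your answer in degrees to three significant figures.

30.2°

Trajectory: y = x tanθ − g x² (1 + tan²θ)/(2v₀²). With x = 23.6, y = 5.36, v₀ = 20.9, g = 9.81:
6.254 tan²θ − 23.6 tanθ + (11.61) = 0.
tanθ = [23.6 ± √(23.6² − 4 × 6.254 × (11.61))] / (2 × 6.254) = (23.6 ± 16.32) / 12.51, giving tanθ = 0.5818 or 3.192.
θ = 30.19° or 72.60°; the smaller is 30.19°.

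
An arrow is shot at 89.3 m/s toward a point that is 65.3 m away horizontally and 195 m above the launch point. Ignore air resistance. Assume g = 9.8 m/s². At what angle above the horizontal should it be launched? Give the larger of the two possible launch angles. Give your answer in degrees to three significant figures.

87.3°

Trajectory: y = x tanθ − g x² (1 + tan²θ)/(2v₀²). With x = 65.3, y = 195, v₀ = 89.3, g = 9.80:
2.620 tan²θ − 65.3 tanθ + (197.6) = 0.
tanθ = [65.3 ± √(65.3² − 4 × 2.620 × (197.6))] / (2 × 2.620) = (65.3 ± 46.83) / 5.240, giving tanθ = 3.525 or 21.40.
θ = 74.16° or 87.32°; the larger is 87.32°.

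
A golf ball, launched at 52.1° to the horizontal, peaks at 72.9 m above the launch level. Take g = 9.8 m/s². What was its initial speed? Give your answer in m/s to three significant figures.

47.9 m/s

At the peak v_y = 0, so v_y0 = √(2gH) = √(2 × 9.80 × 72.9) = 37.80 m/s.
v_y0 = v₀ sin θ ⇒ v₀ = 37.80 / sin 52.1° = 47.90 m/s.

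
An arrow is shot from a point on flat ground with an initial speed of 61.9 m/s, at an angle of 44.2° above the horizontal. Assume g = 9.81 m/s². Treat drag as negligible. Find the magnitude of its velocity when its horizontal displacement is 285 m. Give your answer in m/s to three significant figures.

48.6 m/s

Resolve: vₓ = 61.90 cos 44.2° = 44.38 m/s and v_y0 = 61.90 sin 44.2° = 43.15 m/s.
x = vₓ t ⇒ t = 285/44.38 = 6.422 s.
Vertical velocity there: v_y = v_y0 − g t = 43.15 − 9.81 × 6.422 = −19.85 m/s.
Speed: √(vₓ² + v_y²) = √(44.38² + 19.85²) = 48.61 m/s.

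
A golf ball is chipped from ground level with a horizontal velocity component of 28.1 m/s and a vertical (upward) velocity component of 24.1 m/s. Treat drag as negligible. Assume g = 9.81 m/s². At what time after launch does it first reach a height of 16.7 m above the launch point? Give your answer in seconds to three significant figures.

0.835 s

Height y(t) = 24.10 t − 4.905 t² = 16.7 gives 4.905 t² − 24.10 t + 16.7 = 0.
Quadratic formula: t = (24.10 ± √253.16) / 9.81 = (24.10 ± 15.91) / 9.81 → t = 0.8348 s or 4.079 s.
The first (ascending) time is 0.8348 s.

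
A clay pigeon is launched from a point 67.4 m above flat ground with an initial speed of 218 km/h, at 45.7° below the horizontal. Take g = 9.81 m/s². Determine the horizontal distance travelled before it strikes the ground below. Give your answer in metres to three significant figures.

Convert: 218 km/h = 218/3.6 = 60.56 m/s.
Components: vₓ = 60.56 cos 45.7° = 42.29 m/s, v_y0 = −43.34 m/s (downward).
With up positive and y = 0 at the ground: y(t) = 67.4 + (−43.34) t − 4.905 t². Setting y = 0 and taking the positive root: t = [−43.34 + √(43.34² + 2·9.81·67.4)] / 9.81 = (−43.34 + 56.57) / 9.81 = 1.349 s.
Horizontal distance: R = vₓ t = 42.29 × 1.349 = 57.06 m.

57.1 m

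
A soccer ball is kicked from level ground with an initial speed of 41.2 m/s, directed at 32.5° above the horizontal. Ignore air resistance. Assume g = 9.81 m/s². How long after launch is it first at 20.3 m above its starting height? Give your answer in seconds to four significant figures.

1.280 s

Resolve: vₓ = 41.20 cos 32.5° = 34.75 m/s and v_y0 = 41.20 sin 32.5° = 22.14 m/s.
Height y(t) = 22.14 t − 4.905 t² = 20.3 gives 4.905 t² − 22.14 t + 20.3 = 0.
t = [22.14 ± √(22.14² − 2·9.81·20.3)] / 9.81 = (22.14 ± 9.579) / 9.81, so t = 1.280 s or t = 3.233 s.
The first (ascending) time is 1.280 s.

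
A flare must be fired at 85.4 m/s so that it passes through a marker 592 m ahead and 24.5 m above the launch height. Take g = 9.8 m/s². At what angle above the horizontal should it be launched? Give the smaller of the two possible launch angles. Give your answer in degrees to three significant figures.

29.6°

Trajectory: y = x tanθ − g x² (1 + tan²θ)/(2v₀²). With x = 592, y = 24.5, v₀ = 85.4, g = 9.80:
235.5 tan²θ − 592 tanθ + (260.0) = 0.
tanθ = [592 ± √(592² − 4 × 235.5 × (260.0))] / (2 × 235.5) = (592 ± 325.0) / 470.9, giving tanθ = 0.5670 or 1.947.
θ = 29.55° or 62.82°; the smaller is 29.55°.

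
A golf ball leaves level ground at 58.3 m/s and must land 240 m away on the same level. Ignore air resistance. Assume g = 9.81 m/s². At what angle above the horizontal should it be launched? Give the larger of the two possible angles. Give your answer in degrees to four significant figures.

68.08°

From R = (v₀²/g) sin 2θ: sin 2θ = 9.81 × 240 / 3398.9 = 0.6927.
2θ = 43.84° or 180° − 43.84° = 136.2°, so θ = 21.92° or 68.08°.
The larger angle is 68.08°.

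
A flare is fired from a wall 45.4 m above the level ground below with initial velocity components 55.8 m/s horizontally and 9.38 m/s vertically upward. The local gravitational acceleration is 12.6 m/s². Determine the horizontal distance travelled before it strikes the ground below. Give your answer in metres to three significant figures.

Vertical motion (up positive, ground at y = 0): 6.300 t² − (9.380) t − 45.4 = 0, so t = (9.380 + √(9.380² + 2·12.6·45.4)) / 12.6 = (9.380 + 35.10) / 12.6 = 3.530 s.
Horizontal distance: R = vₓ t = 55.80 × 3.530 = 197.0 m.

197 m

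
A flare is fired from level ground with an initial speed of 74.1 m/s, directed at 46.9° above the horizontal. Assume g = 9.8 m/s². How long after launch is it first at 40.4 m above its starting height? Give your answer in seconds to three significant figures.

0.805 s

vₓ = 74.10 cos 46.9° = 50.63 m/s; v_y0 = 74.10 sin 46.9° = 54.11 m/s.
Set y = v_y0 t − ½ g t² = 40.4: 4.900 t² − 54.11 t + 40.4 = 0.
t = [54.11 ± √(54.11² − 2·9.80·40.4)] / 9.80 = (54.11 ± 46.21) / 9.80, so t = 0.8054 s or t = 10.24 s.
The first (ascending) time is 0.8054 s.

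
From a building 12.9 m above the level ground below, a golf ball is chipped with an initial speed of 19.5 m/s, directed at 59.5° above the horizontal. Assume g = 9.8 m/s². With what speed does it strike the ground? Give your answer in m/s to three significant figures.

vₓ = 19.50 cos 59.5° = 9.897 m/s; v_y0 = 19.50 sin 59.5° = 16.80 m/s.
The projectile lands when y = 12.9 + (16.80) t − ½·9.80·t² = 0. Positive root: t = (16.80 + √(16.80² + 2·9.80·12.9)) / 9.80 = (16.80 + 23.13) / 9.80 = 4.075 s.
Vertical velocity at impact: v_y = v_y0 − g t = 16.80 − 9.80 × 4.075 = −23.13 m/s.
Speed: |v| = √(vₓ² + v_y²) = √(9.897² + 23.13²) = 25.16 m/s.

25.2 m/s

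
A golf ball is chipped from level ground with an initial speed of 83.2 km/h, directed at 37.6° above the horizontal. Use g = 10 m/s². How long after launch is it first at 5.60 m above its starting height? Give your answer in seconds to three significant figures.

Convert: 83.2 km/h = 83.2/3.6 = 23.11 m/s.
Components: vₓ = 23.11 cos 37.6° = 18.31 m/s, v_y0 = 23.11 sin 37.6° = 14.10 m/s.
Require v_y0 t − ½ g t² = 5.60, i.e. 5.000 t² − 14.10 t + 5.60 = 0.
t = [14.10 ± √(14.10² − 2·10.0·5.60)] / 10.0 = (14.10 ± 9.319) / 10.0, so t = 0.4782 s or t = 2.342 s.
The first (ascending) time is 0.4782 s.

0.478 s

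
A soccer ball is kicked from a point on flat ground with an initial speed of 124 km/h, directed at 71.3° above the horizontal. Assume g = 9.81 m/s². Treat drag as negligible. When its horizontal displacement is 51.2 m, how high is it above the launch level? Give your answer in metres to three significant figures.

45.8 m

Convert: 124 km/h = 124/3.6 = 34.44 m/s.
vₓ = 34.44 cos 71.3° = 11.04 m/s; v_y0 = 34.44 sin 71.3° = 32.63 m/s.
x = vₓ t ⇒ t = 51.2/11.04 = 4.636 s.
Height: y = v_y0 t − ½ g t² = 32.63 × 4.636 − 4.905 × 4.636² = 151.3 − 105.4 = 45.83 m.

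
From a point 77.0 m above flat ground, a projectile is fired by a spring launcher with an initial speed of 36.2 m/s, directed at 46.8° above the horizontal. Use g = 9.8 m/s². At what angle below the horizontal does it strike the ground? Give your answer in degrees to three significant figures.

62.2°

vₓ = 36.20 cos 46.8° = 24.78 m/s; v_y0 = 36.20 sin 46.8° = 26.39 m/s.
Vertical motion (up positive, ground at y = 0): 4.900 t² − (26.39) t − 77.0 = 0, so t = (26.39 + √(26.39² + 2·9.80·77.0)) / 9.80 = (26.39 + 46.96) / 9.80 = 7.485 s.
At impact: v_y = v_y0 − g t = −46.96 m/s; vₓ = 24.78 m/s.
Angle below horizontal: arctan(|v_y|/vₓ) = arctan(46.96/24.78) = 62.18°.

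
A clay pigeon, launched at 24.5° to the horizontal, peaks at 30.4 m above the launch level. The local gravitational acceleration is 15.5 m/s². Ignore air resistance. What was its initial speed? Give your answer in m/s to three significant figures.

At the peak v_y = 0, so v_y0 = √(2gH) = √(2 × 15.5 × 30.4) = 30.70 m/s.
v_y0 = v₀ sin θ ⇒ v₀ = 30.70 / sin 24.5° = 74.03 m/s.

74.0 m/s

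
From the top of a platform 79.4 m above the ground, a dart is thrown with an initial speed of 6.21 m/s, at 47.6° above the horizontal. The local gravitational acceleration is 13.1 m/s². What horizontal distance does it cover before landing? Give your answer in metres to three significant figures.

Components: vₓ = 6.210 cos 47.6° = 4.187 m/s, v_y0 = 6.210 sin 47.6° = 4.586 m/s.
The projectile lands when y = 79.4 + (4.586) t − ½·13.1·t² = 0. Positive root: t = (4.586 + √(4.586² + 2·13.1·79.4)) / 13.1 = (4.586 + 45.84) / 13.1 = 3.849 s.
Horizontal distance: R = vₓ t = 4.187 × 3.849 = 16.12 m.

16.1 m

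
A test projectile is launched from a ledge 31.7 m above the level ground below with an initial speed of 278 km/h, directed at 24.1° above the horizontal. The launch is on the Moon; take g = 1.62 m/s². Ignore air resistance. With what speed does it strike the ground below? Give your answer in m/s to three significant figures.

Convert: 278 km/h = 278/3.6 = 77.22 m/s.
Components: vₓ = 77.22 cos 24.1° = 70.49 m/s, v_y0 = 77.22 sin 24.1° = 31.53 m/s.
With up positive and y = 0 at the ground: y(t) = 31.7 + (31.53) t − 0.8100 t². Setting y = 0 and taking the positive root: t = [31.53 + √(31.53² + 2·1.62·31.7)] / 1.62 = (31.53 + 33.12) / 1.62 = 39.91 s.
Vertical velocity at impact: v_y = v_y0 − g t = 31.53 − 1.62 × 39.91 = −33.12 m/s.
Speed: |v| = √(vₓ² + v_y²) = √(70.49² + 33.12²) = 77.88 m/s.

77.9 m/s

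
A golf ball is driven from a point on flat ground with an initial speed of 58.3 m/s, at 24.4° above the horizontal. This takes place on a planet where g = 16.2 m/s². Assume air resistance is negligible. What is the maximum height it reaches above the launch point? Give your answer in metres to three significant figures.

17.9 m

Resolve: vₓ = 58.30 cos 24.4° = 53.09 m/s and v_y0 = 58.30 sin 24.4° = 24.08 m/s.
Peak height H = v_y0² / (2g) = 580.04 / 32.40 = 17.90 m.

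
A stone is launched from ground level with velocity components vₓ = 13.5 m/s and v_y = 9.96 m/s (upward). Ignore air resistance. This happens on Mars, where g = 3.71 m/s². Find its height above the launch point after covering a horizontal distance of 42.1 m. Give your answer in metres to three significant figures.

13.0 m

x = vₓ t ⇒ t = 42.1/13.50 = 3.119 s.
Height: y = v_y0 t − ½ g t² = 9.960 × 3.119 − 1.855 × 3.119² = 31.06 − 18.04 = 13.02 m.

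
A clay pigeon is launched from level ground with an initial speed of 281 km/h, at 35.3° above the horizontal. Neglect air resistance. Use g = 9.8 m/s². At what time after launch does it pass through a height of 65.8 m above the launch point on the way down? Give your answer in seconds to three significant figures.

Convert: 281 km/h = 281/3.6 = 78.06 m/s.
Horizontal component vₓ = 78.06 cos 35.3° = 63.70 m/s; vertical v_y0 = 78.06 sin 35.3° = 45.10 m/s.
Set y = v_y0 t − ½ g t² = 65.8: 4.900 t² − 45.10 t + 65.8 = 0.
Quadratic formula: t = (45.10 ± √744.78) / 9.80 = (45.10 ± 27.29) / 9.80 → t = 1.818 s or 7.387 s.
The descending-branch root is 7.387 s.

7.39 s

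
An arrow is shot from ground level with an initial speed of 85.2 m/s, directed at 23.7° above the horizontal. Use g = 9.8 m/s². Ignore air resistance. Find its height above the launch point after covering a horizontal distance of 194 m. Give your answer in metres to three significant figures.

54.9 m

Resolve: vₓ = 85.20 cos 23.7° = 78.01 m/s and v_y0 = 85.20 sin 23.7° = 34.25 m/s.
Time to reach x = 194 m: t = x/vₓ = 194/78.01 = 2.487 s.
Height: y = v_y0 t − ½ g t² = 34.25 × 2.487 − 4.900 × 2.487² = 85.16 − 30.30 = 54.86 m.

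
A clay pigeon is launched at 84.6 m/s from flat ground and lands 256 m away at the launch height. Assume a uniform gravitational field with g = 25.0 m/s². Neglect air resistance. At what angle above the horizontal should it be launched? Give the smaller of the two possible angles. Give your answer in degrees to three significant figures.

31.7°

Level-ground range R = v₀² sin(2θ)/g ⇒ sin(2θ) = gR/v₀² = 25.0 × 256 / 84.6² = 0.8942.
2θ = 63.41° or 180° − 63.41° = 116.6°, so θ = 31.70° or 58.30°.
The smaller angle is 31.70°.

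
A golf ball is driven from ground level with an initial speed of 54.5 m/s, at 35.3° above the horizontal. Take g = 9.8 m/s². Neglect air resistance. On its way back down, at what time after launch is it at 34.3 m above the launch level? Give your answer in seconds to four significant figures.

vₓ = 54.50 cos 35.3° = 44.48 m/s; v_y0 = 54.50 sin 35.3° = 31.49 m/s.
Require v_y0 t − ½ g t² = 34.3, i.e. 4.900 t² − 31.49 t + 34.3 = 0.
Quadratic formula: t = (31.49 ± √319.54) / 9.80 = (31.49 ± 17.88) / 9.80 → t = 1.390 s or 5.038 s.
The descending-branch root is 5.038 s.

5.038 s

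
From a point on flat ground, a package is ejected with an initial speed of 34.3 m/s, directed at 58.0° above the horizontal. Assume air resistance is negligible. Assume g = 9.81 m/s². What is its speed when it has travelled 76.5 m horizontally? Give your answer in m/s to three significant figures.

21.9 m/s

vₓ = 34.30 cos 58.0° = 18.18 m/s; v_y0 = 34.30 sin 58.0° = 29.09 m/s.
At x = 76.5 m, t = x/vₓ = 76.5/18.18 = 4.209 s.
Vertical velocity there: v_y = v_y0 − g t = 29.09 − 9.81 × 4.209 = −12.20 m/s.
Speed: √(vₓ² + v_y²) = √(18.18² + 12.20²) = 21.89 m/s.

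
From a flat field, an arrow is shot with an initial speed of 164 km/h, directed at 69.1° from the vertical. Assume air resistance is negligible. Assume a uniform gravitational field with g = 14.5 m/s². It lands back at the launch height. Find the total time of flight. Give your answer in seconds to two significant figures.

2.2 s

Convert: 164 km/h = 164/3.6 = 45.56 m/s.
Horizontal component vₓ = 45.56 sin 69.1° = 42.56 m/s; vertical v_y0 = 45.56 cos 69.1° = 16.25 m/s.
Landing at launch height ⇒ T = 2 v_y0 / g = 2 × 16.25 / 14.5 = 2.242 s.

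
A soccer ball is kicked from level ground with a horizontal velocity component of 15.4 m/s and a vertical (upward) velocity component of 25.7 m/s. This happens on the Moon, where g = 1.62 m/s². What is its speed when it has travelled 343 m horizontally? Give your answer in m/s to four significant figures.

x = vₓ t ⇒ t = 343/15.40 = 22.27 s.
Vertical velocity there: v_y = v_y0 − g t = 25.70 − 1.62 × 22.27 = −10.38 m/s.
Speed: √(vₓ² + v_y²) = √(15.40² + 10.38²) = 18.57 m/s.

18.57 m/s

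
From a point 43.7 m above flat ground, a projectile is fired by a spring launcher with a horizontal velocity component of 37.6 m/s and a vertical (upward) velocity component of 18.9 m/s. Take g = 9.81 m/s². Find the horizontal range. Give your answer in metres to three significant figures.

The projectile lands when y = 43.7 + (18.90) t − ½·9.81·t² = 0. Positive root: t = (18.90 + √(18.90² + 2·9.81·43.7)) / 9.81 = (18.90 + 34.85) / 9.81 = 5.479 s.
Horizontal distance: R = vₓ t = 37.60 × 5.479 = 206.0 m.

206 m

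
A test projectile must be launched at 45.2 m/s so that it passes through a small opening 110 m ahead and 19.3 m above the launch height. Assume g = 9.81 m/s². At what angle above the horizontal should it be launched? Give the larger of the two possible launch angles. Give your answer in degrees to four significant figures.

73.04°

Trajectory: y = x tanθ − g x² (1 + tan²θ)/(2v₀²). With x = 110, y = 19.3, v₀ = 45.2, g = 9.81:
29.05 tan²θ − 110 tanθ + (48.35) = 0.
tanθ = [110 ± √(110² − 4 × 29.05 × (48.35))] / (2 × 29.05) = (110 ± 80.51) / 58.10, giving tanθ = 0.5076 or 3.279.
θ = 26.91° or 73.04°; the larger is 73.04°.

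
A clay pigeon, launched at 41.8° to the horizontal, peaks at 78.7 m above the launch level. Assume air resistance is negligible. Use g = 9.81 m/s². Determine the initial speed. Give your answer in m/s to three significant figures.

At the peak v_y = 0, so v_y0 = √(2gH) = √(2 × 9.81 × 78.7) = 39.29 m/s.
v_y0 = v₀ sin θ ⇒ v₀ = 39.29 / sin 41.8° = 58.95 m/s.

59.0 m/s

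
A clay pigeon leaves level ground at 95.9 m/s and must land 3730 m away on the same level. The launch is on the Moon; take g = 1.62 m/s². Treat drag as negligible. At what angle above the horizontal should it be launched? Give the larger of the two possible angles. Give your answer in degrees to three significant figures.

69.5°

R = v₀² sin 2θ / g gives sin 2θ = gR/v₀² = 1.62·3730/95.9² = 0.6570.
2θ = 41.07° or 180° − 41.07° = 138.9°, so θ = 20.54° or 69.46°.
The larger angle is 69.46°.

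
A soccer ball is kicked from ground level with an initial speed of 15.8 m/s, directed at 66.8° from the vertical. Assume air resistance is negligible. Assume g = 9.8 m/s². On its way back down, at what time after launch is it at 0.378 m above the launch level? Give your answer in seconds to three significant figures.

Resolve: vₓ = 15.80 sin 66.8° = 14.52 m/s and v_y0 = 15.80 cos 66.8° = 6.224 m/s.
Height y(t) = 6.224 t − 4.900 t² = 0.378 gives 4.900 t² − 6.224 t + 0.378 = 0.
Quadratic formula: t = (6.224 ± √31.333) / 9.80 = (6.224 ± 5.598) / 9.80 → t = 0.06395 s or 1.206 s.
The descending-branch root is 1.206 s.

1.21 s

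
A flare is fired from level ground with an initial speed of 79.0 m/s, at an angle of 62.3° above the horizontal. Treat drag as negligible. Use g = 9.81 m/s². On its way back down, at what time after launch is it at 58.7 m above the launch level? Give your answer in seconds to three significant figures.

13.4 s

Horizontal component vₓ = 79.00 cos 62.3° = 36.72 m/s; vertical v_y0 = 79.00 sin 62.3° = 69.95 m/s.
Height y(t) = 69.95 t − 4.905 t² = 58.7 gives 4.905 t² − 69.95 t + 58.7 = 0.
t = [69.95 ± √(69.95² − 2·9.81·58.7)] / 9.81 = (69.95 ± 61.16) / 9.81, so t = 0.8954 s or t = 13.36 s.
The descending-branch root is 13.36 s.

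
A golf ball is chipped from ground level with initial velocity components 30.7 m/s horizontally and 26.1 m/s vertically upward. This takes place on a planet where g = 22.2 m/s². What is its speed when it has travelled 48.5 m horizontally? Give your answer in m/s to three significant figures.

At x = 48.5 m, t = x/vₓ = 48.5/30.70 = 1.580 s.
Vertical velocity there: v_y = v_y0 − g t = 26.10 − 22.2 × 1.580 = −8.972 m/s.
Speed: √(vₓ² + v_y²) = √(30.70² + 8.972²) = 31.98 m/s.

32.0 m/s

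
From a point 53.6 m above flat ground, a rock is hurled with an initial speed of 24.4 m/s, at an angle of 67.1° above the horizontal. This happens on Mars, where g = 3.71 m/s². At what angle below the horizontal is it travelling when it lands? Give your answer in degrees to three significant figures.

Components: vₓ = 24.40 cos 67.1° = 9.495 m/s, v_y0 = 24.40 sin 67.1° = 22.48 m/s.
With up positive and y = 0 at the ground: y(t) = 53.6 + (22.48) t − 1.855 t². Setting y = 0 and taking the positive root: t = [22.48 + √(22.48² + 2·3.71·53.6)] / 3.71 = (22.48 + 30.05) / 3.71 = 14.16 s.
At impact: v_y = v_y0 − g t = −30.05 m/s; vₓ = 9.495 m/s.
Angle below horizontal: arctan(|v_y|/vₓ) = arctan(30.05/9.495) = 72.46°.

72.5°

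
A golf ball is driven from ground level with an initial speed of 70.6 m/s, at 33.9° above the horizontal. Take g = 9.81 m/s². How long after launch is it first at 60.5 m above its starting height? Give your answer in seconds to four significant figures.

Horizontal component vₓ = 70.60 cos 33.9° = 58.60 m/s; vertical v_y0 = 70.60 sin 33.9° = 39.38 m/s.
Set y = v_y0 t − ½ g t² = 60.5: 4.905 t² − 39.38 t + 60.5 = 0.
t = [39.38 ± √(39.38² − 2·9.81·60.5)] / 9.81 = (39.38 ± 19.07) / 9.81, so t = 2.070 s or t = 5.958 s.
The first (ascending) time is 2.070 s.

2.070 s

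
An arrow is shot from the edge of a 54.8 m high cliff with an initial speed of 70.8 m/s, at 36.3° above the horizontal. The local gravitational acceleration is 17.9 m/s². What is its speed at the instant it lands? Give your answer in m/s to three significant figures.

83.5 m/s

Resolve: vₓ = 70.80 cos 36.3° = 57.06 m/s and v_y0 = 70.80 sin 36.3° = 41.91 m/s.
Vertical motion (up positive, ground at y = 0): 8.950 t² − (41.91) t − 54.8 = 0, so t = (41.91 + √(41.91² + 2·17.9·54.8)) / 17.9 = (41.91 + 60.98) / 17.9 = 5.748 s.
Vertical velocity at impact: v_y = v_y0 − g t = 41.91 − 17.9 × 5.748 = −60.98 m/s.
Speed: |v| = √(vₓ² + v_y²) = √(57.06² + 60.98²) = 83.51 m/s.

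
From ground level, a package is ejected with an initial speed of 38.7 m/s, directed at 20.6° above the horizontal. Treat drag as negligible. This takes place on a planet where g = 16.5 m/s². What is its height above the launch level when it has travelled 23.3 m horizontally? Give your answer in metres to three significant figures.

Resolve: vₓ = 38.70 cos 20.6° = 36.23 m/s and v_y0 = 38.70 sin 20.6° = 13.62 m/s.
At x = 23.3 m, t = x/vₓ = 23.3/36.23 = 0.6432 s.
Height: y = v_y0 t − ½ g t² = 13.62 × 0.6432 − 8.250 × 0.6432² = 8.758 − 3.413 = 5.345 m.

5.34 m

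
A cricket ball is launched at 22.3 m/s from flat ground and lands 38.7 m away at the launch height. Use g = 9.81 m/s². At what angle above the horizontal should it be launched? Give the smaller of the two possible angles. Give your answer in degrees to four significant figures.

24.88°

Level-ground range R = v₀² sin(2θ)/g ⇒ sin(2θ) = gR/v₀² = 9.81 × 38.7 / 22.3² = 0.7634.
2θ = 49.77° or 180° − 49.77° = 130.2°, so θ = 24.88° or 65.12°.
The smaller angle is 24.88°.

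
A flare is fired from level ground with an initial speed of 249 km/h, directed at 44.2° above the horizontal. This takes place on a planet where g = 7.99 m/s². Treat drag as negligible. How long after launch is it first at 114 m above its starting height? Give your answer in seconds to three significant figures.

Convert: 249 km/h = 249/3.6 = 69.17 m/s.
vₓ = 69.17 cos 44.2° = 49.59 m/s; v_y0 = 69.17 sin 44.2° = 48.22 m/s.
Set y = v_y0 t − ½ g t² = 114: 3.995 t² − 48.22 t + 114 = 0.
t = [48.22 ± √(48.22² − 2·7.99·114)] / 7.99 = (48.22 ± 22.44) / 7.99, so t = 3.227 s or t = 8.843 s.
The first (ascending) time is 3.227 s.

3.23 s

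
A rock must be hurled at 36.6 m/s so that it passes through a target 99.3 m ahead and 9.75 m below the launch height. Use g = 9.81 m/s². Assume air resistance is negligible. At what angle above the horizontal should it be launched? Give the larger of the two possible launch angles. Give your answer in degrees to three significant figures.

67.8°

Trajectory: y = x tanθ − g x² (1 + tan²θ)/(2v₀²). With x = 99.3, y = −9.75, v₀ = 36.6, g = 9.81:
36.11 tan²θ − 99.3 tanθ + (26.36) = 0.
tanθ = [99.3 ± √(99.3² − 4 × 36.11 × (26.36))] / (2 × 36.11) = (99.3 ± 77.81) / 72.21, giving tanθ = 0.2976 or 2.453.
θ = 16.57° or 67.82°; the larger is 67.82°.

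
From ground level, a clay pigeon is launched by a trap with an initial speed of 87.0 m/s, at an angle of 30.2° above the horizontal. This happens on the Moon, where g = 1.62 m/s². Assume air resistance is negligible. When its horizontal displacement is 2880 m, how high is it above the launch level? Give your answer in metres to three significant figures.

vₓ = 87.00 cos 30.2° = 75.19 m/s; v_y0 = 87.00 sin 30.2° = 43.76 m/s.
At x = 2880 m, t = x/vₓ = 2880/75.19 = 38.30 s.
Height: y = v_y0 t − ½ g t² = 43.76 × 38.30 − 0.8100 × 38.30² = 1676 − 1188 = 487.9 m.

488 m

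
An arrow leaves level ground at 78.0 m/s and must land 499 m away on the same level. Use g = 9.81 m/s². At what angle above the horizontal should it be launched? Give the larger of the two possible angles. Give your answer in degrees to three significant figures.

63.2°

Level-ground range R = v₀² sin(2θ)/g ⇒ sin(2θ) = gR/v₀² = 9.81 × 499 / 78.0² = 0.8046.
2θ = 53.57° or 180° − 53.57° = 126.4°, so θ = 26.79° or 63.21°.
The larger angle is 63.21°.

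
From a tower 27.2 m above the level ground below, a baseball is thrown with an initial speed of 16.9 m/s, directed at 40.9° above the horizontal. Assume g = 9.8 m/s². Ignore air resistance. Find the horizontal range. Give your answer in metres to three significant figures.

Components: vₓ = 16.90 cos 40.9° = 12.77 m/s, v_y0 = 16.90 sin 40.9° = 11.07 m/s.
Vertical motion (up positive, ground at y = 0): 4.900 t² − (11.07) t − 27.2 = 0, so t = (11.07 + √(11.07² + 2·9.80·27.2)) / 9.80 = (11.07 + 25.60) / 9.80 = 3.742 s.
Horizontal distance: R = vₓ t = 12.77 × 3.742 = 47.80 m.

47.8 m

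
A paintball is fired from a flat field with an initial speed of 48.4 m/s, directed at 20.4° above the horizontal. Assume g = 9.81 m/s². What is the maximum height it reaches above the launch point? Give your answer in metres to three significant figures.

Components: vₓ = 48.40 cos 20.4° = 45.36 m/s, v_y0 = 48.40 sin 20.4° = 16.87 m/s.
Maximum height: H = v_y0² / (2g) = 16.87² / (2 × 9.81) = 14.51 m.

14.5 m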